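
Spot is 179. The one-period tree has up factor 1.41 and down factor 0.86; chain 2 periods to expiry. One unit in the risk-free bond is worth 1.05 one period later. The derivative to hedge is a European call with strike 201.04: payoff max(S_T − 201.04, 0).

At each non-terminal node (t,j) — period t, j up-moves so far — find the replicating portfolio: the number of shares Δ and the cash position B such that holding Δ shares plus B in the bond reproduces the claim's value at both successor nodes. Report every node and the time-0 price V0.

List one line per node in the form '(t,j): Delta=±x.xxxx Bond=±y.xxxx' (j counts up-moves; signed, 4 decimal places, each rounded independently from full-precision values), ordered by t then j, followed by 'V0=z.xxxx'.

(0,0): Delta=0.5653 Bond=-77.8608
(1,0): Delta=0.1892 Bond=-23.8498
(1,1): Delta=1.0000 Bond=-191.4667
V0=23.3287

No-arbitrage ⇒ martingale measure with p* = (R−d)/(u−d) = 0.3455.
Terminal values V(2,·): V(2,0)=0.0000, V(2,1)=16.0154, V(2,2)=154.8299
(1,0): S=153.9400. Δ = (V_up−V_dn)/(S_up−S_dn) = (16.0154−0.0000)/(217.0554−132.3884) = 0.1892. V = [p*·16.0154 + (1−p*)·0.0000]/1.05 = 5.2691. B = V − Δ·S = -23.8498.
(1,1): S=252.3900. Δ = (V_up−V_dn)/(S_up−S_dn) = (154.8299−16.0154)/(355.8699−217.0554) = 1.0000. V = [p*·154.8299 + (1−p*)·16.0154]/1.05 = 60.9233. B = V − Δ·S = -191.4667.
(0,0): S=179.0000. Δ = (V_up−V_dn)/(S_up−S_dn) = (60.9233−5.2691)/(252.3900−153.9400) = 0.5653. V = [p*·60.9233 + (1−p*)·5.2691]/1.05 = 23.3287. B = V − Δ·S = -77.8608.
Each (Δ,B) replicates both successor values, so the strategy is self-financing and V0 is arbitrage-free.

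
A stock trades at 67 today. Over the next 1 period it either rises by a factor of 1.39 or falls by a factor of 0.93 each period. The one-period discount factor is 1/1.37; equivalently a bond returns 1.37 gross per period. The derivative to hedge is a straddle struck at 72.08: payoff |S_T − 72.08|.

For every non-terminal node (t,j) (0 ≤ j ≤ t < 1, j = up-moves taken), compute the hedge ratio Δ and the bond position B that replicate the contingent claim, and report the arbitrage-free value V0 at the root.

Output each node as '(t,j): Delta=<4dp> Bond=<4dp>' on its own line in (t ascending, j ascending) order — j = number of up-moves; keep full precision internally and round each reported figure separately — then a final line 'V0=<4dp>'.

(0,0): Delta=0.3660 Bond=-9.5148
V0=15.0070

The replicating-portfolio and risk-neutral prices coincide; use p* = (1.37−0.93)/(1.39−0.93) = 0.9565 for the latter.
Terminal payoffs: V(1,0)=9.7700, V(1,1)=21.0500
Node (0,0) S=67.0000: V=(p*·21.0500+(1−p*)·9.7700)/1.37=15.0070; Δ=(21.0500−9.7700)/(93.1300−62.3100)=0.3660; B=V−Δ·S=-9.5148
Check: Δ(0,0)·S0 + B(0,0) = 15.0070 = V0.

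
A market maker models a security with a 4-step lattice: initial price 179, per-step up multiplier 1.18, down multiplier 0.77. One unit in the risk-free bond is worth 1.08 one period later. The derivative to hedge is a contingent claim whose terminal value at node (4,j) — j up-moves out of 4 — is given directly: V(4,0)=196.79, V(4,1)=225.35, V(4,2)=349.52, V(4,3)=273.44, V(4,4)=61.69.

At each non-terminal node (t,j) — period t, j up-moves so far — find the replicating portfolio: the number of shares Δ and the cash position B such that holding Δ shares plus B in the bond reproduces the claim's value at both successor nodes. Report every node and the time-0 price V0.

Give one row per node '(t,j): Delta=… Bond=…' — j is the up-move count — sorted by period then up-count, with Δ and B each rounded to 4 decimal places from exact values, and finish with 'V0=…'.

(0,0): Delta=-1.1485 Bond=365.3698
(1,0): Delta=0.0607 Bond=227.9249
(1,1): Delta=-1.4031 Bond=448.3654
(2,0): Delta=2.1460 Bond=24.8474
(2,1): Delta=-0.3782 Bond=317.5497
(2,2): Delta=-1.6188 Bond=538.0040
(3,0): Delta=0.8524 Bond=132.5490
(3,1): Delta=2.4183 Bond=-7.2660
(3,2): Delta=-0.9669 Bond=455.9277
(3,3): Delta=-1.7561 Bond=621.4045
V0=159.7794

No-arbitrage ⇒ martingale measure with p* = (R−d)/(u−d) = 0.7561.
At expiry t=4: V(4,0)=196.7900, V(4,1)=225.3500, V(4,2)=349.5200, V(4,3)=273.4400, V(4,4)=61.6900
Node (3,0) S=81.7194: V=(p*·225.3500+(1−p*)·196.7900)/1.08=202.2075; Δ=(225.3500−196.7900)/(96.4289−62.9239)=0.8524; B=V−Δ·S=132.5490
Node (3,1) S=125.2323: V=(p*·349.5200+(1−p*)·225.3500)/1.08=295.5876; Δ=(349.5200−225.3500)/(147.7742−96.4289)=2.4183; B=V−Δ·S=-7.2660
Node (3,2) S=191.9145: V=(p*·273.4400+(1−p*)·349.5200)/1.08=270.3668; Δ=(273.4400−349.5200)/(226.4591−147.7742)=-0.9669; B=V−Δ·S=455.9277
Node (3,3) S=294.1027: V=(p*·61.6900+(1−p*)·273.4400)/1.08=104.9411; Δ=(61.6900−273.4400)/(347.0412−226.4591)=-1.7561; B=V−Δ·S=621.4045
Node (2,0) S=106.1291: V=(p*·295.5876+(1−p*)·202.2075)/1.08=252.6037; Δ=(295.5876−202.2075)/(125.2323−81.7194)=2.1460; B=V−Δ·S=24.8474
Node (2,1) S=162.6394: V=(p*·270.3668+(1−p*)·295.5876)/1.08=256.0354; Δ=(270.3668−295.5876)/(191.9145−125.2323)=-0.3782; B=V−Δ·S=317.5497
Node (2,2) S=249.2396: V=(p*·104.9411+(1−p*)·270.3668)/1.08=134.5267; Δ=(104.9411−270.3668)/(294.1027−191.9145)=-1.6188; B=V−Δ·S=538.0040
Node (1,0) S=137.8300: V=(p*·256.0354+(1−p*)·252.6037)/1.08=236.2948; Δ=(256.0354−252.6037)/(162.6394−106.1291)=0.0607; B=V−Δ·S=227.9249
Node (1,1) S=211.2200: V=(p*·134.5267+(1−p*)·256.0354)/1.08=152.0027; Δ=(134.5267−256.0354)/(249.2396−162.6394)=-1.4031; B=V−Δ·S=448.3654
Node (0,0) S=179.0000: V=(p*·152.0027+(1−p*)·236.2948)/1.08=159.7794; Δ=(152.0027−236.2948)/(211.2200−137.8300)=-1.1485; B=V−Δ·S=365.3698
Check: Δ(0,0)·S0 + B(0,0) = 159.7794 = V0.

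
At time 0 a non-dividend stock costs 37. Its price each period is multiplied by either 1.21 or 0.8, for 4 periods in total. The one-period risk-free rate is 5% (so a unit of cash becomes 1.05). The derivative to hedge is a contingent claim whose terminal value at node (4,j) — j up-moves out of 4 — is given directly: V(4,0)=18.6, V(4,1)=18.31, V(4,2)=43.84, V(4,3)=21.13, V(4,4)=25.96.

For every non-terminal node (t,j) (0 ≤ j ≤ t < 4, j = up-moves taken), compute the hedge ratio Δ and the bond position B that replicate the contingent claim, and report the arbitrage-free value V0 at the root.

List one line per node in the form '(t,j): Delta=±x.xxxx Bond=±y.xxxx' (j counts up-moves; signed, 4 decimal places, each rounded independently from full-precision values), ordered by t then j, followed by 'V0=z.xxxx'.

Under the risk-neutral measure, an up-move has probability p* = (R−d)/(u−d) = 0.6098 and values discount at R = 1.05.
Terminal payoffs: V(4,0)=18.6000, V(4,1)=18.3100, V(4,2)=43.8400, V(4,3)=21.1300, V(4,4)=25.9600
Node (3,0) S=18.9440: V=(p*·18.3100+(1−p*)·18.6000)/1.05=17.5459; Δ=(18.3100−18.6000)/(22.9222−15.1552)=-0.0373; B=V−Δ·S=18.2532
Node (3,1) S=28.6528: V=(p*·43.8400+(1−p*)·18.3100)/1.05=32.2639; Δ=(43.8400−18.3100)/(34.6699−22.9222)=2.1732; B=V−Δ·S=-30.0044
Node (3,2) S=43.3374: V=(p*·21.1300+(1−p*)·43.8400)/1.05=28.5642; Δ=(21.1300−43.8400)/(52.4382−34.6699)=-1.2781; B=V−Δ·S=83.9545
Node (3,3) S=65.5478: V=(p*·25.9600+(1−p*)·21.1300)/1.05=22.9287; Δ=(25.9600−21.1300)/(79.3128−52.4382)=0.1797; B=V−Δ·S=11.1482
Node (2,0) S=23.6800: V=(p*·32.2639+(1−p*)·17.5459)/1.05=25.2574; Δ=(32.2639−17.5459)/(28.6528−18.9440)=1.5159; B=V−Δ·S=-10.6402
Node (2,1) S=35.8160: V=(p*·28.5642+(1−p*)·32.2639)/1.05=28.5790; Δ=(28.5642−32.2639)/(43.3374−28.6528)=-0.2519; B=V−Δ·S=37.6026
Node (2,2) S=54.1717: V=(p*·22.9287+(1−p*)·28.5642)/1.05=23.9314; Δ=(22.9287−28.5642)/(65.5478−43.3374)=-0.2537; B=V−Δ·S=37.6766
Node (1,0) S=29.6000: V=(p*·28.5790+(1−p*)·25.2574)/1.05=25.9836; Δ=(28.5790−25.2574)/(35.8160−23.6800)=0.2737; B=V−Δ·S=17.8820
Node (1,1) S=44.7700: V=(p*·23.9314+(1−p*)·28.5790)/1.05=24.5191; Δ=(23.9314−28.5790)/(54.1717−35.8160)=-0.2532; B=V−Δ·S=35.8550
Node (0,0) S=37.0000: V=(p*·24.5191+(1−p*)·25.9836)/1.05=23.8958; Δ=(24.5191−25.9836)/(44.7700−29.6000)=-0.0965; B=V−Δ·S=27.4677
The time-0 hedge costs 23.8958, which is the no-arbitrage price.

(0,0): Delta=-0.0965 Bond=27.4677
(1,0): Delta=0.2737 Bond=17.8820
(1,1): Delta=-0.2532 Bond=35.8550
(2,0): Delta=1.5159 Bond=-10.6402
(2,1): Delta=-0.2519 Bond=37.6026
(2,2): Delta=-0.2537 Bond=37.6766
(3,0): Delta=-0.0373 Bond=18.2532
(3,1): Delta=2.1732 Bond=-30.0044
(3,2): Delta=-1.2781 Bond=83.9545
(3,3): Delta=0.1797 Bond=11.1482
V0=23.8958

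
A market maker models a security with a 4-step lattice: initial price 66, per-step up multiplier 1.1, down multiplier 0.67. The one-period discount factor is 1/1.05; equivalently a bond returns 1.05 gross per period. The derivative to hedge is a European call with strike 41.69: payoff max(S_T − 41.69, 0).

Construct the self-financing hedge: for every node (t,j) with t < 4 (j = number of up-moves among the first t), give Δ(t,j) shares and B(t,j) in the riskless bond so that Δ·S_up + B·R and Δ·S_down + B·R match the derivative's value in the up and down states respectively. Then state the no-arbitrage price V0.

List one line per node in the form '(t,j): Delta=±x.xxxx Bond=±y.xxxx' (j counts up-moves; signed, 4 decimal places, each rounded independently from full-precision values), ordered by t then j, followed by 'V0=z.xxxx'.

(0,0): Delta=0.9359 Bond=-29.6662
(1,0): Delta=0.6395 Bond=-18.0451
(1,1): Delta=0.9596 Bond=-32.8738
(2,0): Delta=0.0000 Bond=0.0000
(2,1): Delta=0.6908 Bond=-21.4404
(2,2): Delta=0.9812 Bond=-36.2382
(3,0): Delta=0.0000 Bond=0.0000
(3,1): Delta=0.0000 Bond=0.0000
(3,2): Delta=0.7461 Bond=-25.4746
(3,3): Delta=1.0000 Bond=-39.7048
V0=32.1010

The replicating-portfolio and risk-neutral prices coincide; use p* = (1.05−0.67)/(1.1−0.67) = 0.8837 for the latter.
At expiry t=4: V(4,0)=0.0000, V(4,1)=0.0000, V(4,2)=0.0000, V(4,3)=17.1668, V(4,4)=54.9406
(3,0): S=19.8504. Δ = (V_up−V_dn)/(S_up−S_dn) = (0.0000−0.0000)/(21.8354−13.2997) = 0.0000. V = [p*·0.0000 + (1−p*)·0.0000]/1.05 = 0.0000. B = V − Δ·S = 0.0000.
(3,1): S=32.5901. Δ = (V_up−V_dn)/(S_up−S_dn) = (0.0000−0.0000)/(35.8492−21.8354) = 0.0000. V = [p*·0.0000 + (1−p*)·0.0000]/1.05 = 0.0000. B = V − Δ·S = 0.0000.
(3,2): S=53.5062. Δ = (V_up−V_dn)/(S_up−S_dn) = (17.1668−0.0000)/(58.8568−35.8492) = 0.7461. V = [p*·17.1668 + (1−p*)·0.0000]/1.05 = 14.4483. B = V − Δ·S = -25.4746.
(3,3): S=87.8460. Δ = (V_up−V_dn)/(S_up−S_dn) = (54.9406−17.1668)/(96.6306−58.8568) = 1.0000. V = [p*·54.9406 + (1−p*)·17.1668]/1.05 = 48.1412. B = V − Δ·S = -39.7048.
(2,0): S=29.6274. Δ = (V_up−V_dn)/(S_up−S_dn) = (0.0000−0.0000)/(32.5901−19.8504) = 0.0000. V = [p*·0.0000 + (1−p*)·0.0000]/1.05 = 0.0000. B = V − Δ·S = 0.0000.
(2,1): S=48.6420. Δ = (V_up−V_dn)/(S_up−S_dn) = (14.4483−0.0000)/(53.5062−32.5901) = 0.6908. V = [p*·14.4483 + (1−p*)·0.0000]/1.05 = 12.1602. B = V − Δ·S = -21.4404.
(2,2): S=79.8600. Δ = (V_up−V_dn)/(S_up−S_dn) = (48.1412−14.4483)/(87.8460−53.5062) = 0.9812. V = [p*·48.1412 + (1−p*)·14.4483]/1.05 = 42.1176. B = V − Δ·S = -36.2382.
(1,0): S=44.2200. Δ = (V_up−V_dn)/(S_up−S_dn) = (12.1602−0.0000)/(48.6420−29.6274) = 0.6395. V = [p*·12.1602 + (1−p*)·0.0000]/1.05 = 10.2345. B = V − Δ·S = -18.0451.
(1,1): S=72.6000. Δ = (V_up−V_dn)/(S_up−S_dn) = (42.1176−12.1602)/(79.8600−48.6420) = 0.9596. V = [p*·42.1176 + (1−p*)·12.1602]/1.05 = 36.7944. B = V − Δ·S = -32.8738.
(0,0): S=66.0000. Δ = (V_up−V_dn)/(S_up−S_dn) = (36.7944−10.2345)/(72.6000−44.2200) = 0.9359. V = [p*·36.7944 + (1−p*)·10.2345]/1.05 = 32.1010. B = V − Δ·S = -29.6662.
The time-0 hedge costs 32.1010, which is the no-arbitrage price.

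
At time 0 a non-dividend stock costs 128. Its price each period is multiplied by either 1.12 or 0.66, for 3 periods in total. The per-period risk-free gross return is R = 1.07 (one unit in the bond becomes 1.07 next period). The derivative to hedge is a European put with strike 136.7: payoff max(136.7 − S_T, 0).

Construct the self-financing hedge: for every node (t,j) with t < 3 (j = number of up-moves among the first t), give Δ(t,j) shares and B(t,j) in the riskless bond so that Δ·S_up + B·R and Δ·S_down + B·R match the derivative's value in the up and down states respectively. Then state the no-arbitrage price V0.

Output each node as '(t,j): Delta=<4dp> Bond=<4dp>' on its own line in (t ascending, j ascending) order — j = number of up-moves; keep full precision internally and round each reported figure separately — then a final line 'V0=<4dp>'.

No-arbitrage ⇒ martingale measure with p* = (R−d)/(u−d) = 0.8913.
At expiry t=3: V(3,0)=99.9005, V(3,1)=74.2524, V(3,2)=30.7283, V(3,3)=0.0000
  t=2,j=0: stock 55.7568 → up 62.4476 (V=74.2524), down 36.7995 (V=99.9005). Price 72.0002; hedge Δ=-1.0000, bond B=127.7570.
  t=2,j=1: stock 94.6176 → up 105.9717 (V=30.7283), down 62.4476 (V=74.2524). Price 33.1394; hedge Δ=-1.0000, bond B=127.7570.
  t=2,j=2: stock 160.5632 → up 179.8308 (V=0.0000), down 105.9717 (V=30.7283). Price 3.1215; hedge Δ=-0.4160, bond B=69.9222.
  t=1,j=0: stock 84.4800 → up 94.6176 (V=33.1394), down 55.7568 (V=72.0002). Price 34.9191; hedge Δ=-1.0000, bond B=119.3991.
  t=1,j=1: stock 143.3600 → up 160.5632 (V=3.1215), down 94.6176 (V=33.1394). Price 5.9667; hedge Δ=-0.4552, bond B=71.2229.
  t=0,j=0: stock 128.0000 → up 143.3600 (V=5.9667), down 84.4800 (V=34.9191). Price 8.5174; hedge Δ=-0.4917, bond B=71.4575.
Self-financing check: at every node Δ·S+B equals the discounted successor values.

(0,0): Delta=-0.4917 Bond=71.4575
(1,0): Delta=-1.0000 Bond=119.3991
(1,1): Delta=-0.4552 Bond=71.2229
(2,0): Delta=-1.0000 Bond=127.7570
(2,1): Delta=-1.0000 Bond=127.7570
(2,2): Delta=-0.4160 Bond=69.9222
V0=8.5174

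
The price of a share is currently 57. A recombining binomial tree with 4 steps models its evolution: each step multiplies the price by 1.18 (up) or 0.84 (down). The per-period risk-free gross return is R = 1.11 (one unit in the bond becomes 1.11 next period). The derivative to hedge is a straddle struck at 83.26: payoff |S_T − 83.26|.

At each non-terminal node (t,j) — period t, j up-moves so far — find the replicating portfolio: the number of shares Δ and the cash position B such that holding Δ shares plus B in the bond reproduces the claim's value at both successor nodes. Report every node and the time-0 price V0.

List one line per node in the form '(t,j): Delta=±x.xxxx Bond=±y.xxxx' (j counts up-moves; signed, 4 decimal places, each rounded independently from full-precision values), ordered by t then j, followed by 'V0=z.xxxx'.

(0,0): Delta=0.0298 Bond=10.4273
(1,0): Delta=-1.0000 Bond=60.8790
(1,1): Delta=0.2198 Bond=-1.2083
(2,0): Delta=-1.0000 Bond=67.5757
(2,1): Delta=-1.0000 Bond=67.5757
(2,2): Delta=0.4449 Bond=-19.2086
(3,0): Delta=-1.0000 Bond=75.0090
(3,1): Delta=-1.0000 Bond=75.0090
(3,2): Delta=-1.0000 Bond=75.0090
(3,3): Delta=0.7116 Bond=-46.2961
V0=12.1233

Since d<R<u, set p* = (R−d)/(u−d) = 0.7941; price each node as the discounted p*-expectation of its children.
At expiry t=4: V(4,0)=54.8813, V(4,1)=43.3947, V(4,2)=27.2588, V(4,3)=4.5916, V(4,4)=27.2503
Node (3,0) S=33.7841: V=(p*·43.3947+(1−p*)·54.8813)/1.11=41.2249; Δ=(43.3947−54.8813)/(39.8653−28.3787)=-1.0000; B=V−Δ·S=75.0090
Node (3,1) S=47.4587: V=(p*·27.2588+(1−p*)·43.3947)/1.11=27.5504; Δ=(27.2588−43.3947)/(56.0012−39.8653)=-1.0000; B=V−Δ·S=75.0090
Node (3,2) S=66.6681: V=(p*·4.5916+(1−p*)·27.2588)/1.11=8.3409; Δ=(4.5916−27.2588)/(78.6684−56.0012)=-1.0000; B=V−Δ·S=75.0090
Node (3,3) S=93.6528: V=(p*·27.2503+(1−p*)·4.5916)/1.11=20.3471; Δ=(27.2503−4.5916)/(110.5103−78.6684)=0.7116; B=V−Δ·S=-46.2961
Node (2,0) S=40.2192: V=(p*·27.5504+(1−p*)·41.2249)/1.11=27.3565; Δ=(27.5504−41.2249)/(47.4587−33.7841)=-1.0000; B=V−Δ·S=67.5757
Node (2,1) S=56.4984: V=(p*·8.3409+(1−p*)·27.5504)/1.11=11.0773; Δ=(8.3409−27.5504)/(66.6681−47.4587)=-1.0000; B=V−Δ·S=67.5757
Node (2,2) S=79.3668: V=(p*·20.3471+(1−p*)·8.3409)/1.11=16.1038; Δ=(20.3471−8.3409)/(93.6528−66.6681)=0.4449; B=V−Δ·S=-19.2086
Node (1,0) S=47.8800: V=(p*·11.0773+(1−p*)·27.3565)/1.11=12.9990; Δ=(11.0773−27.3565)/(56.4984−40.2192)=-1.0000; B=V−Δ·S=60.8790
Node (1,1) S=67.2600: V=(p*·16.1038+(1−p*)·11.0773)/1.11=13.5756; Δ=(16.1038−11.0773)/(79.3668−56.4984)=0.2198; B=V−Δ·S=-1.2083
Node (0,0) S=57.0000: V=(p*·13.5756+(1−p*)·12.9990)/1.11=12.1233; Δ=(13.5756−12.9990)/(67.2600−47.8800)=0.0298; B=V−Δ·S=10.4273
The time-0 hedge costs 12.1233, which is the no-arbitrage price.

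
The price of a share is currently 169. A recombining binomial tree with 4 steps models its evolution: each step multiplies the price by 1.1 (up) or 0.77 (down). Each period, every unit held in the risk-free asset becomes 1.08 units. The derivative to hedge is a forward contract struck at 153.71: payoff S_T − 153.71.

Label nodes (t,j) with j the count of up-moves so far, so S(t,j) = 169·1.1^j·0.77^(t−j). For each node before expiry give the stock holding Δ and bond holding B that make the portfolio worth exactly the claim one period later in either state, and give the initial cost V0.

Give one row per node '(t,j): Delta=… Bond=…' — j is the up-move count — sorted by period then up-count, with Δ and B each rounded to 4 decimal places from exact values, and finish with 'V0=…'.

(0,0): Delta=1.0000 Bond=-112.9814
(1,0): Delta=1.0000 Bond=-122.0200
(1,1): Delta=1.0000 Bond=-122.0200
(2,0): Delta=1.0000 Bond=-131.7816
(2,1): Delta=1.0000 Bond=-131.7816
(2,2): Delta=1.0000 Bond=-131.7816
(3,0): Delta=1.0000 Bond=-142.3241
(3,1): Delta=1.0000 Bond=-142.3241
(3,2): Delta=1.0000 Bond=-142.3241
(3,3): Delta=1.0000 Bond=-142.3241
V0=56.0186

Risk-neutral probability p* = (R−d)/(u−d) = (1.08−0.77)/(1.1−0.77) = 0.9394.
Terminal values V(4,·): V(4,0)=-94.3014, V(4,1)=-68.8405, V(4,2)=-32.4679, V(4,3)=19.4930, V(4,4)=93.7229
Node (3,0) S=77.1541: V=(p*·-68.8405+(1−p*)·-94.3014)/1.08=-65.1700; Δ=(-68.8405−-94.3014)/(84.8695−59.4086)=1.0000; B=V−Δ·S=-142.3241
Node (3,1) S=110.2201: V=(p*·-32.4679+(1−p*)·-68.8405)/1.08=-32.1040; Δ=(-32.4679−-68.8405)/(121.2421−84.8695)=1.0000; B=V−Δ·S=-142.3241
Node (3,2) S=157.4573: V=(p*·19.4930+(1−p*)·-32.4679)/1.08=15.1332; Δ=(19.4930−-32.4679)/(173.2030−121.2421)=1.0000; B=V−Δ·S=-142.3241
Node (3,3) S=224.9390: V=(p*·93.7229+(1−p*)·19.4930)/1.08=82.6149; Δ=(93.7229−19.4930)/(247.4329−173.2030)=1.0000; B=V−Δ·S=-142.3241
Node (2,0) S=100.2001: V=(p*·-32.1040+(1−p*)·-65.1700)/1.08=-31.5815; Δ=(-32.1040−-65.1700)/(110.2201−77.1541)=1.0000; B=V−Δ·S=-131.7816
Node (2,1) S=143.1430: V=(p*·15.1332+(1−p*)·-32.1040)/1.08=11.3614; Δ=(15.1332−-32.1040)/(157.4573−110.2201)=1.0000; B=V−Δ·S=-131.7816
Node (2,2) S=204.4900: V=(p*·82.6149+(1−p*)·15.1332)/1.08=72.7084; Δ=(82.6149−15.1332)/(224.9390−157.4573)=1.0000; B=V−Δ·S=-131.7816
Node (1,0) S=130.1300: V=(p*·11.3614+(1−p*)·-31.5815)/1.08=8.1100; Δ=(11.3614−-31.5815)/(143.1430−100.2001)=1.0000; B=V−Δ·S=-122.0200
Node (1,1) S=185.9000: V=(p*·72.7084+(1−p*)·11.3614)/1.08=63.8800; Δ=(72.7084−11.3614)/(204.4900−143.1430)=1.0000; B=V−Δ·S=-122.0200
Node (0,0) S=169.0000: V=(p*·63.8800+(1−p*)·8.1100)/1.08=56.0186; Δ=(63.8800−8.1100)/(185.9000−130.1300)=1.0000; B=V−Δ·S=-112.9814
The time-0 hedge costs 56.0186, which is the no-arbitrage price.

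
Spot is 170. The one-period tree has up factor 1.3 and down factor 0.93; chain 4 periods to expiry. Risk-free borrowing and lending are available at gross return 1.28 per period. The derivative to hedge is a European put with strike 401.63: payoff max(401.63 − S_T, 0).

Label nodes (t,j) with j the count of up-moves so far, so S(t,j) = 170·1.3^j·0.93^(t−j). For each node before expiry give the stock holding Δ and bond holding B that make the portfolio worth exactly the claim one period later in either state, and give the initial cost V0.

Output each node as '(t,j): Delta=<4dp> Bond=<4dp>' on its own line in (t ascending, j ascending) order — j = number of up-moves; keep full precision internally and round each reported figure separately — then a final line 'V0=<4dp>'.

(0,0): Delta=-0.4616 Bond=83.1163
(1,0): Delta=-1.0000 Bond=191.5121
(1,1): Delta=-0.4396 Bond=101.5246
(2,0): Delta=-1.0000 Bond=245.1355
(2,1): Delta=-1.0000 Bond=245.1355
(2,2): Delta=-0.4167 Bond=123.3696
(3,0): Delta=-1.0000 Bond=313.7734
(3,1): Delta=-1.0000 Bond=313.7734
(3,2): Delta=-1.0000 Bond=313.7734
(3,3): Delta=-0.3928 Bond=149.0067
V0=4.6467

Under the risk-neutral measure, an up-move has probability p* = (R−d)/(u−d) = 0.9459 and values discount at R = 1.28.
Payoff layer (t=4): V(4,0)=274.4612, V(4,1)=223.8671, V(4,2)=153.1442, V(4,3)=54.2843, V(4,4)=0.0000
(3,0): S=136.7407. Δ = (V_up−V_dn)/(S_up−S_dn) = (223.8671−274.4612)/(177.7629−127.1688) = -1.0000. V = [p*·223.8671 + (1−p*)·274.4612]/1.28 = 177.0327. B = V − Δ·S = 313.7734.
(3,1): S=191.1429. Δ = (V_up−V_dn)/(S_up−S_dn) = (153.1442−223.8671)/(248.4858−177.7629) = -1.0000. V = [p*·153.1442 + (1−p*)·223.8671]/1.28 = 122.6305. B = V − Δ·S = 313.7734.
(3,2): S=267.1890. Δ = (V_up−V_dn)/(S_up−S_dn) = (54.2843−153.1442)/(347.3457−248.4858) = -1.0000. V = [p*·54.2843 + (1−p*)·153.1442]/1.28 = 46.5844. B = V − Δ·S = 313.7734.
(3,3): S=373.4900. Δ = (V_up−V_dn)/(S_up−S_dn) = (0.0000−54.2843)/(485.5370−347.3457) = -0.3928. V = [p*·0.0000 + (1−p*)·54.2843]/1.28 = 2.2924. B = V − Δ·S = 149.0067.
(2,0): S=147.0330. Δ = (V_up−V_dn)/(S_up−S_dn) = (122.6305−177.0327)/(191.1429−136.7407) = -1.0000. V = [p*·122.6305 + (1−p*)·177.0327]/1.28 = 98.1025. B = V − Δ·S = 245.1355.
(2,1): S=205.5300. Δ = (V_up−V_dn)/(S_up−S_dn) = (46.5844−122.6305)/(267.1890−191.1429) = -1.0000. V = [p*·46.5844 + (1−p*)·122.6305]/1.28 = 39.6055. B = V − Δ·S = 245.1355.
(2,2): S=287.3000. Δ = (V_up−V_dn)/(S_up−S_dn) = (2.2924−46.5844)/(373.4900−267.1890) = -0.4167. V = [p*·2.2924 + (1−p*)·46.5844]/1.28 = 3.6614. B = V − Δ·S = 123.3696.
(1,0): S=158.1000. Δ = (V_up−V_dn)/(S_up−S_dn) = (39.6055−98.1025)/(205.5300−147.0330) = -1.0000. V = [p*·39.6055 + (1−p*)·98.1025]/1.28 = 33.4121. B = V − Δ·S = 191.5121.
(1,1): S=221.0000. Δ = (V_up−V_dn)/(S_up−S_dn) = (3.6614−39.6055)/(287.3000−205.5300) = -0.4396. V = [p*·3.6614 + (1−p*)·39.6055]/1.28 = 4.3784. B = V − Δ·S = 101.5246.
(0,0): S=170.0000. Δ = (V_up−V_dn)/(S_up−S_dn) = (4.3784−33.4121)/(221.0000−158.1000) = -0.4616. V = [p*·4.3784 + (1−p*)·33.4121]/1.28 = 4.6467. B = V − Δ·S = 83.1163.
Each (Δ,B) replicates both successor values, so the strategy is self-financing and V0 is arbitrage-free.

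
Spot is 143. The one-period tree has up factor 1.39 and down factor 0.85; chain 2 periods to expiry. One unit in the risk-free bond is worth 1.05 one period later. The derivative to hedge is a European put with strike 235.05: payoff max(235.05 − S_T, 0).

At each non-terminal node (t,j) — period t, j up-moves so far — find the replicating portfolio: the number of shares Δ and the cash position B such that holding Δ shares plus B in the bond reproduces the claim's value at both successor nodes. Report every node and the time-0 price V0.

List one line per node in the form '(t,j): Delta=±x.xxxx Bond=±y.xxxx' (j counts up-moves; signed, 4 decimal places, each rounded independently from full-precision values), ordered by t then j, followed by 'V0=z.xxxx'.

The replicating-portfolio and risk-neutral prices coincide; use p* = (1.05−0.85)/(1.39−0.85) = 0.3704 for the latter.
Terminal payoffs: V(2,0)=131.7325, V(2,1)=66.0955, V(2,2)=0.0000
(1,0): S=121.5500. Δ = (V_up−V_dn)/(S_up−S_dn) = (66.0955−131.7325)/(168.9545−103.3175) = -1.0000. V = [p*·66.0955 + (1−p*)·131.7325]/1.05 = 102.3071. B = V − Δ·S = 223.8571.
(1,1): S=198.7700. Δ = (V_up−V_dn)/(S_up−S_dn) = (0.0000−66.0955)/(276.2903−168.9545) = -0.6158. V = [p*·0.0000 + (1−p*)·66.0955]/1.05 = 39.6340. B = V − Δ·S = 162.0331.
(0,0): S=143.0000. Δ = (V_up−V_dn)/(S_up−S_dn) = (39.6340−102.3071)/(198.7700−121.5500) = -0.8116. V = [p*·39.6340 + (1−p*)·102.3071]/1.05 = 75.3284. B = V − Δ·S = 191.3898.
Self-financing check: at every node Δ·S+B equals the discounted successor values.

(0,0): Delta=-0.8116 Bond=191.3898
(1,0): Delta=-1.0000 Bond=223.8571
(1,1): Delta=-0.6158 Bond=162.0331
V0=75.3284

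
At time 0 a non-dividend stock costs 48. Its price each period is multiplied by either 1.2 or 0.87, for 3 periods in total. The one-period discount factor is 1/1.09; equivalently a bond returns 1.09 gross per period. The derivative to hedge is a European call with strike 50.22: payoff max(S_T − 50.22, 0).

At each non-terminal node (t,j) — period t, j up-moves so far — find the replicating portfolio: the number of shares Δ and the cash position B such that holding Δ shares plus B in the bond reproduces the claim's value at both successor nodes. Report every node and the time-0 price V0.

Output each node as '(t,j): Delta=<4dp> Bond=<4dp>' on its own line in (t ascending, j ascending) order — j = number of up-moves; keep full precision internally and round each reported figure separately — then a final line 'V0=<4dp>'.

(0,0): Delta=0.7728 Bond=-26.2055
(1,0): Delta=0.4400 Bond=-14.6665
(1,1): Delta=0.8935 Bond=-35.5127
(2,0): Delta=0.0000 Bond=0.0000
(2,1): Delta=0.5995 Bond=-23.9798
(2,2): Delta=1.0000 Bond=-46.0734
V0=10.8896

The replicating-portfolio and risk-neutral prices coincide; use p* = (1.09−0.87)/(1.2−0.87) = 0.6667 for the latter.
Terminal values V(3,·): V(3,0)=0.0000, V(3,1)=0.0000, V(3,2)=9.9144, V(3,3)=32.7240
Node (2,0) S=36.3312: V=(p*·0.0000+(1−p*)·0.0000)/1.09=0.0000; Δ=(0.0000−0.0000)/(43.5974−31.6081)=0.0000; B=V−Δ·S=0.0000
Node (2,1) S=50.1120: V=(p*·9.9144+(1−p*)·0.0000)/1.09=6.0639; Δ=(9.9144−0.0000)/(60.1344−43.5974)=0.5995; B=V−Δ·S=-23.9798
Node (2,2) S=69.1200: V=(p*·32.7240+(1−p*)·9.9144)/1.09=23.0466; Δ=(32.7240−9.9144)/(82.9440−60.1344)=1.0000; B=V−Δ·S=-46.0734
Node (1,0) S=41.7600: V=(p*·6.0639+(1−p*)·0.0000)/1.09=3.7088; Δ=(6.0639−0.0000)/(50.1120−36.3312)=0.4400; B=V−Δ·S=-14.6665
Node (1,1) S=57.6000: V=(p*·23.0466+(1−p*)·6.0639)/1.09=15.9502; Δ=(23.0466−6.0639)/(69.1200−50.1120)=0.8935; B=V−Δ·S=-35.5127
Node (0,0) S=48.0000: V=(p*·15.9502+(1−p*)·3.7088)/1.09=10.8896; Δ=(15.9502−3.7088)/(57.6000−41.7600)=0.7728; B=V−Δ·S=-26.2055
Root portfolio cost Δ·48+B reproduces V0=10.8896.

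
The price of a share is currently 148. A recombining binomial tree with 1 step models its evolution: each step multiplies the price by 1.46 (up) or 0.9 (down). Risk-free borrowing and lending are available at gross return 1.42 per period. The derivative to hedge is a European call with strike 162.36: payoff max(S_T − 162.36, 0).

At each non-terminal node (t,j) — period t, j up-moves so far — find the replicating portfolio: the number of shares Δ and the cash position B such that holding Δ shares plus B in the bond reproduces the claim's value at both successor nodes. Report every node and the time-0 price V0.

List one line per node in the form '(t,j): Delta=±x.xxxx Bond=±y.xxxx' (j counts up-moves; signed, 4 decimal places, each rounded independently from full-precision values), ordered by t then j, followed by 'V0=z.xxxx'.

(0,0): Delta=0.6482 Bond=-60.7998
V0=35.1288

Under the risk-neutral measure, an up-move has probability p* = (R−d)/(u−d) = 0.9286 and values discount at R = 1.42.
Terminal payoffs: V(1,0)=0.0000, V(1,1)=53.7200
  t=0,j=0: stock 148.0000 → up 216.0800 (V=53.7200), down 133.2000 (V=0.0000). Price 35.1288; hedge Δ=0.6482, bond B=-60.7998.
The time-0 hedge costs 35.1288, which is the no-arbitrage price.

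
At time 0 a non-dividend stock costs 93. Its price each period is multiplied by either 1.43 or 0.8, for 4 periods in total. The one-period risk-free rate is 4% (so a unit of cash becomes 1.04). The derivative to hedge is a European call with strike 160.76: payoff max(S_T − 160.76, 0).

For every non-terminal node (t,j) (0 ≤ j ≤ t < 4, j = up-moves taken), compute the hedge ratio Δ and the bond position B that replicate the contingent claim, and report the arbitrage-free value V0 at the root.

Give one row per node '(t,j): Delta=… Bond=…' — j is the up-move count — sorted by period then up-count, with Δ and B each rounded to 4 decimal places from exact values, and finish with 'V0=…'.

(0,0): Delta=0.3760 Bond=-24.2145
(1,0): Delta=0.1626 Bond=-9.3057
(1,1): Delta=0.5700 Bond=-50.9839
(2,0): Delta=0.0000 Bond=0.0000
(2,1): Delta=0.3104 Bond=-25.4044
(2,2): Delta=0.8060 Bond=-97.9038
(3,0): Delta=0.0000 Bond=0.0000
(3,1): Delta=0.0000 Bond=0.0000
(3,2): Delta=0.5926 Bond=-69.3541
(3,3): Delta=1.0000 Bond=-154.5769
V0=10.7540

Since d<R<u, set p* = (R−d)/(u−d) = 0.3810; price each node as the discounted p*-expectation of its children.
Terminal payoffs: V(4,0)=0.0000, V(4,1)=0.0000, V(4,2)=0.0000, V(4,3)=56.8010, V(4,4)=228.1303
  t=3,j=0: stock 47.6160 → up 68.0909 (V=0.0000), down 38.0928 (V=0.0000). Price 0.0000; hedge Δ=0.0000, bond B=0.0000.
  t=3,j=1: stock 85.1136 → up 121.7124 (V=0.0000), down 68.0909 (V=0.0000). Price 0.0000; hedge Δ=0.0000, bond B=0.0000.
  t=3,j=2: stock 152.1406 → up 217.5610 (V=56.8010), down 121.7124 (V=0.0000). Price 20.8062; hedge Δ=0.5926, bond B=-69.3541.
  t=3,j=3: stock 271.9513 → up 388.8903 (V=228.1303), down 217.5610 (V=56.8010). Price 117.3743; hedge Δ=1.0000, bond B=-154.5769.
  t=2,j=0: stock 59.5200 → up 85.1136 (V=0.0000), down 47.6160 (V=0.0000). Price 0.0000; hedge Δ=0.0000, bond B=0.0000.
  t=2,j=1: stock 106.3920 → up 152.1406 (V=20.8062), down 85.1136 (V=0.0000). Price 7.6213; hedge Δ=0.3104, bond B=-25.4044.
  t=2,j=2: stock 190.1757 → up 271.9513 (V=117.3743), down 152.1406 (V=20.8062). Price 55.3789; hedge Δ=0.8060, bond B=-97.9038.
  t=1,j=0: stock 74.4000 → up 106.3920 (V=7.6213), down 59.5200 (V=0.0000). Price 2.7917; hedge Δ=0.1626, bond B=-9.3057.
  t=1,j=1: stock 132.9900 → up 190.1757 (V=55.3789), down 106.3920 (V=7.6213). Price 24.8218; hedge Δ=0.5700, bond B=-50.9839.
  t=0,j=0: stock 93.0000 → up 132.9900 (V=24.8218), down 74.4000 (V=2.7917). Price 10.7540; hedge Δ=0.3760, bond B=-24.2145.
Self-financing check: at every node Δ·S+B equals the discounted successor values.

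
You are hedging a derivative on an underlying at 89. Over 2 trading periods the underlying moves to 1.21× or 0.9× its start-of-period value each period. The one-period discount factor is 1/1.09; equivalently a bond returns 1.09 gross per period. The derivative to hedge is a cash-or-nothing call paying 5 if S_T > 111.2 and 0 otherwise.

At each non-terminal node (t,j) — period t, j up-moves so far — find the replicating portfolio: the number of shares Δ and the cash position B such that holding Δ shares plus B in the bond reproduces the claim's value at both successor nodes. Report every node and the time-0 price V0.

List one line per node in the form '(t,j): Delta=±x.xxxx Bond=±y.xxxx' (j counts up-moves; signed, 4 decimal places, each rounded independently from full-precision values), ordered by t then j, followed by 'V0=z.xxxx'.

Risk-neutral probability p* = (R−d)/(u−d) = (1.09−0.9)/(1.21−0.9) = 0.6129.
At expiry t=2: V(2,0)=0.0000, V(2,1)=0.0000, V(2,2)=5.0000
Node (1,0) S=80.1000: V=(p*·0.0000+(1−p*)·0.0000)/1.09=0.0000; Δ=(0.0000−0.0000)/(96.9210−72.0900)=0.0000; B=V−Δ·S=0.0000
Node (1,1) S=107.6900: V=(p*·5.0000+(1−p*)·0.0000)/1.09=2.8115; Δ=(5.0000−0.0000)/(130.3049−96.9210)=0.1498; B=V−Δ·S=-13.3175
Node (0,0) S=89.0000: V=(p*·2.8115+(1−p*)·0.0000)/1.09=1.5809; Δ=(2.8115−0.0000)/(107.6900−80.1000)=0.1019; B=V−Δ·S=-7.4884
Check: Δ(0,0)·S0 + B(0,0) = 1.5809 = V0.

(0,0): Delta=0.1019 Bond=-7.4884
(1,0): Delta=0.0000 Bond=0.0000
(1,1): Delta=0.1498 Bond=-13.3175
V0=1.5809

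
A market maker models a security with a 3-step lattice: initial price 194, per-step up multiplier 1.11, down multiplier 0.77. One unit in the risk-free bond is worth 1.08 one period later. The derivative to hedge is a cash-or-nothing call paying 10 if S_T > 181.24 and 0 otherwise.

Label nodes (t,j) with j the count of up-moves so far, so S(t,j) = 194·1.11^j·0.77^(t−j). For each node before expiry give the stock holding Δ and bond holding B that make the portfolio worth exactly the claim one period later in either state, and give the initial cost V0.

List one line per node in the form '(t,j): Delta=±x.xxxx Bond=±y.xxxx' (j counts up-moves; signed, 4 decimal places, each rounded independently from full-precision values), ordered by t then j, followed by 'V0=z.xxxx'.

(0,0): Delta=0.0209 Bond=3.7066
(1,0): Delta=0.1662 Bond=-17.7030
(1,1): Delta=0.0112 Bond=6.1037
(2,0): Delta=0.0000 Bond=0.0000
(2,1): Delta=0.1774 Bond=-20.9695
(2,2): Delta=0.0000 Bond=9.2593
V0=7.7638

Risk-neutral probability p* = (R−d)/(u−d) = (1.08−0.77)/(1.11−0.77) = 0.9118.
Terminal payoffs: V(3,0)=0.0000, V(3,1)=0.0000, V(3,2)=10.0000, V(3,3)=10.0000
Node (2,0) S=115.0226: V=(p*·0.0000+(1−p*)·0.0000)/1.08=0.0000; Δ=(0.0000−0.0000)/(127.6751−88.5674)=0.0000; B=V−Δ·S=0.0000
Node (2,1) S=165.8118: V=(p*·10.0000+(1−p*)·0.0000)/1.08=8.4423; Δ=(10.0000−0.0000)/(184.0511−127.6751)=0.1774; B=V−Δ·S=-20.9695
Node (2,2) S=239.0274: V=(p*·10.0000+(1−p*)·10.0000)/1.08=9.2593; Δ=(10.0000−10.0000)/(265.3204−184.0511)=0.0000; B=V−Δ·S=9.2593
Node (1,0) S=149.3800: V=(p*·8.4423+(1−p*)·0.0000)/1.08=7.1272; Δ=(8.4423−0.0000)/(165.8118−115.0226)=0.1662; B=V−Δ·S=-17.7030
Node (1,1) S=215.3400: V=(p*·9.2593+(1−p*)·8.4423)/1.08=8.5066; Δ=(9.2593−8.4423)/(239.0274−165.8118)=0.0112; B=V−Δ·S=6.1037
Node (0,0) S=194.0000: V=(p*·8.5066+(1−p*)·7.1272)/1.08=7.7638; Δ=(8.5066−7.1272)/(215.3400−149.3800)=0.0209; B=V−Δ·S=3.7066
Each (Δ,B) replicates both successor values, so the strategy is self-financing and V0 is arbitrage-free.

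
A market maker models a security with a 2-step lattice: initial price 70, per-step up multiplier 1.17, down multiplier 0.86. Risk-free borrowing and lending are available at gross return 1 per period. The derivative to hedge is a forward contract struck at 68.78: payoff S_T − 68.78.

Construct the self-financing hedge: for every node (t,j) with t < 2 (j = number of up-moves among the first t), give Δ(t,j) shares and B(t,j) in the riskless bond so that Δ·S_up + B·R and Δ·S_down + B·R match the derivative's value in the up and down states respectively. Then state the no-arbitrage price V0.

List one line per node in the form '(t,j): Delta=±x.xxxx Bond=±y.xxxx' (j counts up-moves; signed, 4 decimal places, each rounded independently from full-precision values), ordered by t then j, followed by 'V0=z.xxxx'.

(0,0): Delta=1.0000 Bond=-68.7800
(1,0): Delta=1.0000 Bond=-68.7800
(1,1): Delta=1.0000 Bond=-68.7800
V0=1.2200

Risk-neutral probability p* = (R−d)/(u−d) = (1−0.86)/(1.17−0.86) = 0.4516.
Terminal payoffs: V(2,0)=-17.0080, V(2,1)=1.6540, V(2,2)=27.0430
Node (1,0) S=60.2000: V=(p*·1.6540+(1−p*)·-17.0080)/1=-8.5800; Δ=(1.6540−-17.0080)/(70.4340−51.7720)=1.0000; B=V−Δ·S=-68.7800
Node (1,1) S=81.9000: V=(p*·27.0430+(1−p*)·1.6540)/1=13.1200; Δ=(27.0430−1.6540)/(95.8230−70.4340)=1.0000; B=V−Δ·S=-68.7800
Node (0,0) S=70.0000: V=(p*·13.1200+(1−p*)·-8.5800)/1=1.2200; Δ=(13.1200−-8.5800)/(81.9000−60.2000)=1.0000; B=V−Δ·S=-68.7800
Self-financing check: at every node Δ·S+B equals the discounted successor values.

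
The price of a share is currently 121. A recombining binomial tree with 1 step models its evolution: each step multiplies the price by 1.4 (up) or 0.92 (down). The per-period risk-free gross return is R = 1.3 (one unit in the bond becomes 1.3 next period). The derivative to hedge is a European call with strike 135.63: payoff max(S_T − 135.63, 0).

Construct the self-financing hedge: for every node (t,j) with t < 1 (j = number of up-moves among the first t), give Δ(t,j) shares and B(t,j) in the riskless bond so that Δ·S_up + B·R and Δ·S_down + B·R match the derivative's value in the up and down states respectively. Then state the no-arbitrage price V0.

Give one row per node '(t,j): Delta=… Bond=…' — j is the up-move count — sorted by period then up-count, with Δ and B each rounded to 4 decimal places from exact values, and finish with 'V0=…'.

The replicating-portfolio and risk-neutral prices coincide; use p* = (1.3−0.92)/(1.4−0.92) = 0.7917 for the latter.
Terminal values V(1,·): V(1,0)=0.0000, V(1,1)=33.7700
  t=0,j=0: stock 121.0000 → up 169.4000 (V=33.7700), down 111.3200 (V=0.0000). Price 20.5651; hedge Δ=0.5814, bond B=-49.7891.
The time-0 hedge costs 20.5651, which is the no-arbitrage price.

(0,0): Delta=0.5814 Bond=-49.7891
V0=20.5651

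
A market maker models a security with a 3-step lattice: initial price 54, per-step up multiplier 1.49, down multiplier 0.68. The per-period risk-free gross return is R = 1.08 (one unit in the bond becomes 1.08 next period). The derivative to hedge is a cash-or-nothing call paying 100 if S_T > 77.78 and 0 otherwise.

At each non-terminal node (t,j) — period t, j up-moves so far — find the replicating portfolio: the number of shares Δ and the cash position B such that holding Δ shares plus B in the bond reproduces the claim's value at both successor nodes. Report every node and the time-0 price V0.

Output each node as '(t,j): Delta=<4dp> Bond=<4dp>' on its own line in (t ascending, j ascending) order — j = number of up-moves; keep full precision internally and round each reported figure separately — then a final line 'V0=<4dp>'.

Under the risk-neutral measure, an up-move has probability p* = (R−d)/(u−d) = 0.4938 and values discount at R = 1.08.
Terminal payoffs: V(3,0)=0.0000, V(3,1)=0.0000, V(3,2)=100.0000, V(3,3)=100.0000
(2,0): S=24.9696. Δ = (V_up−V_dn)/(S_up−S_dn) = (0.0000−0.0000)/(37.2047−16.9793) = 0.0000. V = [p*·0.0000 + (1−p*)·0.0000]/1.08 = 0.0000. B = V − Δ·S = 0.0000.
(2,1): S=54.7128. Δ = (V_up−V_dn)/(S_up−S_dn) = (100.0000−0.0000)/(81.5221−37.2047) = 2.2565. V = [p*·100.0000 + (1−p*)·0.0000]/1.08 = 45.7247. B = V − Δ·S = -77.7321.
(2,2): S=119.8854. Δ = (V_up−V_dn)/(S_up−S_dn) = (100.0000−100.0000)/(178.6292−81.5221) = 0.0000. V = [p*·100.0000 + (1−p*)·100.0000]/1.08 = 92.5926. B = V − Δ·S = 92.5926.
(1,0): S=36.7200. Δ = (V_up−V_dn)/(S_up−S_dn) = (45.7247−0.0000)/(54.7128−24.9696) = 1.5373. V = [p*·45.7247 + (1−p*)·0.0000]/1.08 = 20.9075. B = V − Δ·S = -35.5428.
(1,1): S=80.4600. Δ = (V_up−V_dn)/(S_up−S_dn) = (92.5926−45.7247)/(119.8854−54.7128) = 0.7191. V = [p*·92.5926 + (1−p*)·45.7247]/1.08 = 63.7679. B = V − Δ·S = 5.9064.
(0,0): S=54.0000. Δ = (V_up−V_dn)/(S_up−S_dn) = (63.7679−20.9075)/(80.4600−36.7200) = 0.9799. V = [p*·63.7679 + (1−p*)·20.9075]/1.08 = 38.9566. B = V − Δ·S = -13.9575.
Self-financing check: at every node Δ·S+B equals the discounted successor values.

(0,0): Delta=0.9799 Bond=-13.9575
(1,0): Delta=1.5373 Bond=-35.5428
(1,1): Delta=0.7191 Bond=5.9064
(2,0): Delta=0.0000 Bond=0.0000
(2,1): Delta=2.2565 Bond=-77.7321
(2,2): Delta=0.0000 Bond=92.5926
V0=38.9566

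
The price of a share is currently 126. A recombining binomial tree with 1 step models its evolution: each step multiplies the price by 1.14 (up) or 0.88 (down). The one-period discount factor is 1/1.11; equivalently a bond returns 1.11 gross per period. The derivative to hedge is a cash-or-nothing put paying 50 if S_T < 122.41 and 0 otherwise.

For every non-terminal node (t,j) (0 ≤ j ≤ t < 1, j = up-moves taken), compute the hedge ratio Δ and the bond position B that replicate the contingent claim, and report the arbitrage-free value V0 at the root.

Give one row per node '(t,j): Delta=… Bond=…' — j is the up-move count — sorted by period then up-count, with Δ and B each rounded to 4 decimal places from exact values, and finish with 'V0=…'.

(0,0): Delta=-1.5263 Bond=197.5052
V0=5.1975

Since d<R<u, set p* = (R−d)/(u−d) = 0.8846; price each node as the discounted p*-expectation of its children.
At expiry t=1: V(1,0)=50.0000, V(1,1)=0.0000
Node (0,0) S=126.0000: V=(p*·0.0000+(1−p*)·50.0000)/1.11=5.1975; Δ=(0.0000−50.0000)/(143.6400−110.8800)=-1.5263; B=V−Δ·S=197.5052
Root portfolio cost Δ·126+B reproduces V0=5.1975.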